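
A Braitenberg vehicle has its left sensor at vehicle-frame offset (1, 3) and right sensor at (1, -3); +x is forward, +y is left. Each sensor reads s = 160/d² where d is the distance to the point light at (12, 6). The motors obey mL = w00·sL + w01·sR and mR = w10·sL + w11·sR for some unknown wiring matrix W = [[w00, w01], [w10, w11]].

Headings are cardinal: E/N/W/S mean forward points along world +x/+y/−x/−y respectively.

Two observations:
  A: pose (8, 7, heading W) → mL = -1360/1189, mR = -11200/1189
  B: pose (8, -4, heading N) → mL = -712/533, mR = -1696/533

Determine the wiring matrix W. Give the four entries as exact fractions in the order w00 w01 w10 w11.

obs A: pose=(8,7,W) → sL=160/29, sR=160/41, mL=-1360/1189, mR=-11200/1189
obs B: pose=(8,-4,N) → sL=16/13, sR=80/41, mL=-712/533, mR=-1696/533
sensor matrix S = [[160/29, 160/41], [16/13, 80/41]]; det S = 92160/15457
solve [mL_A; mL_B] = S·[w00; w01] and [mR_A; mR_B] = S·[w10; w11]:
  w00 = 1/2, w01 = -1, w10 = -1, w11 = -1

1/2 -1 -1 -1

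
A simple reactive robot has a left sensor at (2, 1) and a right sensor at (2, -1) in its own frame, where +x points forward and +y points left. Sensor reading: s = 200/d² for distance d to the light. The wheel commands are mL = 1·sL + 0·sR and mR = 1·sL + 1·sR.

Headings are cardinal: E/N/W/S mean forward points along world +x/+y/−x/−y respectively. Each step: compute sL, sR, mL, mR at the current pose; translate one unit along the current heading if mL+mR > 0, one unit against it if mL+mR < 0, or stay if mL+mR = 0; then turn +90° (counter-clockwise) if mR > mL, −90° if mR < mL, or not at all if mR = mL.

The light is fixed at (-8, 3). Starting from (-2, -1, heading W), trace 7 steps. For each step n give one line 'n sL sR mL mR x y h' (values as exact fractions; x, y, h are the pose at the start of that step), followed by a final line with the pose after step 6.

n=0: pose=(-2,-1,W); sL=200/41, sR=8; mL=200/41, mR=528/41; mL+mR=728/41 → advance +1; mR−mL=8 → turn +1·90°
n=1: pose=(-3,-1,S); sL=25/9, sR=50/13; mL=25/9, mR=775/117; mL+mR=1100/117 → advance +1; mR−mL=50/13 → turn +1·90°
n=2: pose=(-3,-2,E); sL=40/13, sR=40/17; mL=40/13, mR=1200/221; mL+mR=1880/221 → advance +1; mR−mL=40/17 → turn +1·90°
n=3: pose=(-2,-2,N); sL=100/17, sR=100/29; mL=100/17, mR=4600/493; mL+mR=7500/493 → advance +1; mR−mL=100/29 → turn +1·90°
n=4: pose=(-2,-1,W); sL=200/41, sR=8; mL=200/41, mR=528/41; mL+mR=728/41 → advance +1; mR−mL=8 → turn +1·90°
n=5: pose=(-3,-1,S); sL=25/9, sR=50/13; mL=25/9, mR=775/117; mL+mR=1100/117 → advance +1; mR−mL=50/13 → turn +1·90°
n=6: pose=(-3,-2,E); sL=40/13, sR=40/17; mL=40/13, mR=1200/221; mL+mR=1880/221 → advance +1; mR−mL=40/17 → turn +1·90°

0 200/41 8 200/41 528/41 -2 -1 W
1 25/9 50/13 25/9 775/117 -3 -1 S
2 40/13 40/17 40/13 1200/221 -3 -2 E
3 100/17 100/29 100/17 4600/493 -2 -2 N
4 200/41 8 200/41 528/41 -2 -1 W
5 25/9 50/13 25/9 775/117 -3 -1 S
6 40/13 40/17 40/13 1200/221 -3 -2 E
final -2 -2 N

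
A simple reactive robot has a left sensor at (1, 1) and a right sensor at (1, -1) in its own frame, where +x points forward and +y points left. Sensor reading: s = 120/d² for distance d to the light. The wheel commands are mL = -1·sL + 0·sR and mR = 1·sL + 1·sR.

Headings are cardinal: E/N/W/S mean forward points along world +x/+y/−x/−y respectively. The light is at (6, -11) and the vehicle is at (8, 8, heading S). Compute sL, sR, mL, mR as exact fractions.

left sensor world pos  = (9, 7); dL² = 333
right sensor world pos = (7, 7); dR² = 325
sL = 120/333 = 40/111
sR = 120/325 = 24/65
mL = -1·sL + 0·sR = -40/111
mR = 1·sL + 1·sR = 5264/7215

40/111 24/65 -40/111 5264/7215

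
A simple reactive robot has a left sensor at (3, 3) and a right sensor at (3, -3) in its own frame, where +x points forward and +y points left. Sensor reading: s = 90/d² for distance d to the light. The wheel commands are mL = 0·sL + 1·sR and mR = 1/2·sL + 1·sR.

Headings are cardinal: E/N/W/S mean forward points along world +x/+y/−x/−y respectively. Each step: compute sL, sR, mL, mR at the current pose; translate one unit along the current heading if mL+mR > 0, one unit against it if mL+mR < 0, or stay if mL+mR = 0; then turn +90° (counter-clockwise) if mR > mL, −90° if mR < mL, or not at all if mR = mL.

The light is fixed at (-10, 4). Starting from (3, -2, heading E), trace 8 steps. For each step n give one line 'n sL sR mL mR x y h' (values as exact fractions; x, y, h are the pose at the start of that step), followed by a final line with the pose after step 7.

n=0: pose=(3,-2,E); sL=18/53, sR=90/337; mL=90/337, mR=7803/17861; mL+mR=12573/17861 → advance +1; mR−mL=9/53 → turn +1·90°
n=1: pose=(4,-2,N); sL=9/13, sR=45/149; mL=45/149, mR=2511/3874; mL+mR=3681/3874 → advance +1; mR−mL=9/26 → turn +1·90°
n=2: pose=(4,-1,W); sL=18/37, sR=18/25; mL=18/25, mR=891/925; mL+mR=1557/925 → advance +1; mR−mL=9/37 → turn +1·90°
n=3: pose=(3,-1,S); sL=9/32, sR=45/82; mL=45/82, mR=1809/2624; mL+mR=3249/2624 → advance +1; mR−mL=9/64 → turn +1·90°
n=4: pose=(3,-2,E); sL=18/53, sR=90/337; mL=90/337, mR=7803/17861; mL+mR=12573/17861 → advance +1; mR−mL=9/53 → turn +1·90°
n=5: pose=(4,-2,N); sL=9/13, sR=45/149; mL=45/149, mR=2511/3874; mL+mR=3681/3874 → advance +1; mR−mL=9/26 → turn +1·90°
n=6: pose=(4,-1,W); sL=18/37, sR=18/25; mL=18/25, mR=891/925; mL+mR=1557/925 → advance +1; mR−mL=9/37 → turn +1·90°
n=7: pose=(3,-1,S); sL=9/32, sR=45/82; mL=45/82, mR=1809/2624; mL+mR=3249/2624 → advance +1; mR−mL=9/64 → turn +1·90°

0 18/53 90/337 90/337 7803/17861 3 -2 E
1 9/13 45/149 45/149 2511/3874 4 -2 N
2 18/37 18/25 18/25 891/925 4 -1 W
3 9/32 45/82 45/82 1809/2624 3 -1 S
4 18/53 90/337 90/337 7803/17861 3 -2 E
5 9/13 45/149 45/149 2511/3874 4 -2 N
6 18/37 18/25 18/25 891/925 4 -1 W
7 9/32 45/82 45/82 1809/2624 3 -1 S
final 3 -2 E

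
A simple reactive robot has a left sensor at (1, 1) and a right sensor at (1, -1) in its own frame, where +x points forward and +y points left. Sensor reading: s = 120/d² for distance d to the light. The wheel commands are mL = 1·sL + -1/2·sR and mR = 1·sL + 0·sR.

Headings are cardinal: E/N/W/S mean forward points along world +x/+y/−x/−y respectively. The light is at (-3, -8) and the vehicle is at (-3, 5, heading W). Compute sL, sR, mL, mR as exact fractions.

left sensor world pos  = (-4, 4); dL² = 145
right sensor world pos = (-4, 6); dR² = 197
sL = 120/145 = 24/29
sR = 120/197 = 120/197
mL = 1·sL + -1/2·sR = 2988/5713
mR = 1·sL + 0·sR = 24/29

24/29 120/197 2988/5713 24/29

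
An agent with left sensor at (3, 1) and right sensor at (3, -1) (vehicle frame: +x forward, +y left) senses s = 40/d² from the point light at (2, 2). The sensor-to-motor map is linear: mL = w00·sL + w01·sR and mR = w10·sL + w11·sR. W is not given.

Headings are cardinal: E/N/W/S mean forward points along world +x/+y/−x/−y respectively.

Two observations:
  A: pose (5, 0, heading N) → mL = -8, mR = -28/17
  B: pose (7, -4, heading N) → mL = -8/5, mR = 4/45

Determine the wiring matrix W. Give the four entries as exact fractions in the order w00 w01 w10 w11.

-1 0 -1/2 1

obs A: pose=(5,0,N) → sL=8, sR=40/17, mL=-8, mR=-28/17
obs B: pose=(7,-4,N) → sL=8/5, sR=8/9, mL=-8/5, mR=4/45
sensor matrix S = [[8, 40/17], [8/5, 8/9]]; det S = 512/153
solve [mL_A; mL_B] = S·[w00; w01] and [mR_A; mR_B] = S·[w10; w11]:
  w00 = -1, w01 = 0, w10 = -1/2, w11 = 1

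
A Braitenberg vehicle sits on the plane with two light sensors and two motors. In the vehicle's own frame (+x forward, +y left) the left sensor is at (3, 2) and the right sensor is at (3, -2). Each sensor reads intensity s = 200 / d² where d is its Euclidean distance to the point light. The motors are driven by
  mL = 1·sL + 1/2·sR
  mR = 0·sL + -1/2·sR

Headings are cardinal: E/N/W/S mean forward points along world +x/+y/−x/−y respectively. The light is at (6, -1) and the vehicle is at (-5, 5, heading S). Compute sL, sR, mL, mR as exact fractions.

left sensor world pos  = (-3, 2); dL² = 90
right sensor world pos = (-7, 2); dR² = 178
sL = 200/90 = 20/9
sR = 200/178 = 100/89
mL = 1·sL + 1/2·sR = 2230/801
mR = 0·sL + -1/2·sR = -50/89

20/9 100/89 2230/801 -50/89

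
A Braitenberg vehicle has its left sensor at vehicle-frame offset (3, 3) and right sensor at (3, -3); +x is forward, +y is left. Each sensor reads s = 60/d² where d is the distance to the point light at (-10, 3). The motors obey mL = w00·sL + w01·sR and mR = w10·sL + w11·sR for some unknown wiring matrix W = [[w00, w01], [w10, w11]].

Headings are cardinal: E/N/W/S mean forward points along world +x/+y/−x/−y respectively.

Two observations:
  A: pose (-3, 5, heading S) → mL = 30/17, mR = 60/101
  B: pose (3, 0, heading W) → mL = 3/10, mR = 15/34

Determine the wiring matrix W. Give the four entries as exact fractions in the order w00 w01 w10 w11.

0 1/2 1 0

obs A: pose=(-3,5,S) → sL=60/101, sR=60/17, mL=30/17, mR=60/101
obs B: pose=(3,0,W) → sL=15/34, sR=3/5, mL=3/10, mR=15/34
sensor matrix S = [[60/101, 60/17], [15/34, 3/5]]; det S = -35046/29189
solve [mL_A; mL_B] = S·[w00; w01] and [mR_A; mR_B] = S·[w10; w11]:
  w00 = 0, w01 = 1/2, w10 = 1, w11 = 0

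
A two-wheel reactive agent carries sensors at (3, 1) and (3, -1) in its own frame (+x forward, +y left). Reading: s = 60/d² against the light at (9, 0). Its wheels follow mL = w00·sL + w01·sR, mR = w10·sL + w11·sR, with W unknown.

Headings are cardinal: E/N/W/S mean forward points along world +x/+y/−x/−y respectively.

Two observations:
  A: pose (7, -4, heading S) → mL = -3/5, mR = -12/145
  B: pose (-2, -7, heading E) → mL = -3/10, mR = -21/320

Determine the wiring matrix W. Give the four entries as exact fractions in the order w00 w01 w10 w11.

-1/2 0 -1/2 1/2

obs A: pose=(7,-4,S) → sL=6/5, sR=30/29, mL=-3/5, mR=-12/145
obs B: pose=(-2,-7,E) → sL=3/5, sR=15/32, mL=-3/10, mR=-21/320
sensor matrix S = [[6/5, 30/29], [3/5, 15/32]]; det S = -27/464
solve [mL_A; mL_B] = S·[w00; w01] and [mR_A; mR_B] = S·[w10; w11]:
  w00 = -1/2, w01 = 0, w10 = -1/2, w11 = 1/2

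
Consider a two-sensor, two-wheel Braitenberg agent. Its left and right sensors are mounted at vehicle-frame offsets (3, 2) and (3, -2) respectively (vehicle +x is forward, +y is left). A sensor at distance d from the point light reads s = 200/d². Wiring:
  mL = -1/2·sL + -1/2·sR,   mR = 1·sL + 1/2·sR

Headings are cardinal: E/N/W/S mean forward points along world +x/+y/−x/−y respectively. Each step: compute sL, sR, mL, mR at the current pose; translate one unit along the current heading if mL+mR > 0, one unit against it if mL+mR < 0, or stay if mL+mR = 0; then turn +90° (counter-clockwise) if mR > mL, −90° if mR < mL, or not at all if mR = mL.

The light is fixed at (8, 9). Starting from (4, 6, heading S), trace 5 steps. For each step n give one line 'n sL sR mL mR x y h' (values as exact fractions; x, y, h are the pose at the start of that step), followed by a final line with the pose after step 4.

n=0: pose=(4,6,S); sL=5, sR=25/9; mL=-35/9, mR=115/18; mL+mR=5/2 → advance +1; mR−mL=185/18 → turn +1·90°
n=1: pose=(4,5,E); sL=40, sR=200/37; mL=-840/37, mR=1580/37; mL+mR=20 → advance +1; mR−mL=2420/37 → turn +1·90°
n=2: pose=(5,5,N); sL=100/13, sR=100; mL=-700/13, mR=750/13; mL+mR=50/13 → advance +1; mR−mL=1450/13 → turn +1·90°
n=3: pose=(5,6,W); sL=200/61, sR=200/37; mL=-9800/2257, mR=13500/2257; mL+mR=100/61 → advance +1; mR−mL=23300/2257 → turn +1·90°
n=4: pose=(4,6,S); sL=5, sR=25/9; mL=-35/9, mR=115/18; mL+mR=5/2 → advance +1; mR−mL=185/18 → turn +1·90°

0 5 25/9 -35/9 115/18 4 6 S
1 40 200/37 -840/37 1580/37 4 5 E
2 100/13 100 -700/13 750/13 5 5 N
3 200/61 200/37 -9800/2257 13500/2257 5 6 W
4 5 25/9 -35/9 115/18 4 6 S
final 4 5 E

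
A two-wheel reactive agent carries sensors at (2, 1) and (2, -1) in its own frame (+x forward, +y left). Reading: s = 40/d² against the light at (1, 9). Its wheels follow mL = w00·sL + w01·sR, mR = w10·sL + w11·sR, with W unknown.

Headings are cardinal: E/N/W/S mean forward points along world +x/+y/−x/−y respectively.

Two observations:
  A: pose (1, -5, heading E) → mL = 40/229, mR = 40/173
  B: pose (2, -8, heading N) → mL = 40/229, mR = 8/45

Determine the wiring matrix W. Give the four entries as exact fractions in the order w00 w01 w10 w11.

0 1 1 0

obs A: pose=(1,-5,E) → sL=40/173, sR=40/229, mL=40/229, mR=40/173
obs B: pose=(2,-8,N) → sL=8/45, sR=40/229, mL=40/229, mR=8/45
sensor matrix S = [[40/173, 40/229], [8/45, 40/229]]; det S = 3328/356553
solve [mL_A; mL_B] = S·[w00; w01] and [mR_A; mR_B] = S·[w10; w11]:
  w00 = 0, w01 = 1, w10 = 1, w11 = 0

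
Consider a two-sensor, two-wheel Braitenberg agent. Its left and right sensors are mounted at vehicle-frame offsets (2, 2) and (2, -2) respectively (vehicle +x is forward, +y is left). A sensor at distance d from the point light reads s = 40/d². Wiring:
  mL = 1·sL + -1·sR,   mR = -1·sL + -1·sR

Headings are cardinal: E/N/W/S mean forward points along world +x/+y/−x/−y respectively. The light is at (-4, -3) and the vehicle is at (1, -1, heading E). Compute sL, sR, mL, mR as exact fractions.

left sensor world pos  = (3, 1); dL² = 65
right sensor world pos = (3, -3); dR² = 49
sL = 40/65 = 8/13
sR = 40/49 = 40/49
mL = 1·sL + -1·sR = -128/637
mR = -1·sL + -1·sR = -912/637

8/13 40/49 -128/637 -912/637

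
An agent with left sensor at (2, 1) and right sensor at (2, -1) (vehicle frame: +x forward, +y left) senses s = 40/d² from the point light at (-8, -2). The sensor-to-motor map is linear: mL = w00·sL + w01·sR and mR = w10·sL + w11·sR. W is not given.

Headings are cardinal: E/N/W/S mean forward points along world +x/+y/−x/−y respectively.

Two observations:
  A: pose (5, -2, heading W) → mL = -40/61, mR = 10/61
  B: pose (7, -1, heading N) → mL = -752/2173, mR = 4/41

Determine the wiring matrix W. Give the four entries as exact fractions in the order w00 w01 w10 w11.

-1 -1 1/2 0

obs A: pose=(5,-2,W) → sL=20/61, sR=20/61, mL=-40/61, mR=10/61
obs B: pose=(7,-1,N) → sL=8/41, sR=8/53, mL=-752/2173, mR=4/41
sensor matrix S = [[20/61, 20/61], [8/41, 8/53]]; det S = -1920/132553
solve [mL_A; mL_B] = S·[w00; w01] and [mR_A; mR_B] = S·[w10; w11]:
  w00 = -1, w01 = -1, w10 = 1/2, w11 = 0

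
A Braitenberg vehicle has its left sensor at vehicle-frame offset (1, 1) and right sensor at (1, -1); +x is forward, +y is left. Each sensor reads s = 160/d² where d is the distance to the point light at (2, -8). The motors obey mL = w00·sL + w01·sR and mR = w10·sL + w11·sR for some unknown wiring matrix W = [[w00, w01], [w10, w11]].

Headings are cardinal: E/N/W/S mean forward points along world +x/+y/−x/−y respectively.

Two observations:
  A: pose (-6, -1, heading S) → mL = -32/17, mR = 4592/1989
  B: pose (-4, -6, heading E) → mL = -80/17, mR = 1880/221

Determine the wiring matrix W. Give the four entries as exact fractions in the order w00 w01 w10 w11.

-1 0 1/2 1

obs A: pose=(-6,-1,S) → sL=32/17, sR=160/117, mL=-32/17, mR=4592/1989
obs B: pose=(-4,-6,E) → sL=80/17, sR=80/13, mL=-80/17, mR=1880/221
sensor matrix S = [[32/17, 160/117], [80/17, 80/13]]; det S = 10240/1989
solve [mL_A; mL_B] = S·[w00; w01] and [mR_A; mR_B] = S·[w10; w11]:
  w00 = -1, w01 = 0, w10 = 1/2, w11 = 1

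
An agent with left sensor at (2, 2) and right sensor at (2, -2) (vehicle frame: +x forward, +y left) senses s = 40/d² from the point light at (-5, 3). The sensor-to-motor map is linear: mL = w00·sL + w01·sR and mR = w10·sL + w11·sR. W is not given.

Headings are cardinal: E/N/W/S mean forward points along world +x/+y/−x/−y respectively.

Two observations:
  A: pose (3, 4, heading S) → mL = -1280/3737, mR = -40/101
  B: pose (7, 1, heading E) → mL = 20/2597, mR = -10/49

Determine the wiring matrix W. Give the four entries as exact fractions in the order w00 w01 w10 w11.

1/2 -1/2 -1 0

obs A: pose=(3,4,S) → sL=40/101, sR=40/37, mL=-1280/3737, mR=-40/101
obs B: pose=(7,1,E) → sL=10/49, sR=10/53, mL=20/2597, mR=-10/49
sensor matrix S = [[40/101, 40/37], [10/49, 10/53]]; det S = -1416000/9704989
solve [mL_A; mL_B] = S·[w00; w01] and [mR_A; mR_B] = S·[w10; w11]:
  w00 = 1/2, w01 = -1/2, w10 = -1, w11 = 0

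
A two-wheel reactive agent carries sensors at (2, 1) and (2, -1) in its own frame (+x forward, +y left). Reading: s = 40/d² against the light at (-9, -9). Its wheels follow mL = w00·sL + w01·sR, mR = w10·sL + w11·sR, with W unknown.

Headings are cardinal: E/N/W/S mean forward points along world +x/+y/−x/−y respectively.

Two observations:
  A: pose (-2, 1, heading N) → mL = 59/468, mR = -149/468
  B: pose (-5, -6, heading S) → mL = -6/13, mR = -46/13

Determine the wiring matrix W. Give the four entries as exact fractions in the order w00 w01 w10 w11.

obs A: pose=(-2,1,N) → sL=2/9, sR=5/26, mL=59/468, mR=-149/468
obs B: pose=(-5,-6,S) → sL=20/13, sR=4, mL=-6/13, mR=-46/13
sensor matrix S = [[2/9, 5/26], [20/13, 4]]; det S = 902/1521
solve [mL_A; mL_B] = S·[w00; w01] and [mR_A; mR_B] = S·[w10; w11]:
  w00 = 1, w01 = -1/2, w10 = -1, w11 = -1/2

1 -1/2 -1 -1/2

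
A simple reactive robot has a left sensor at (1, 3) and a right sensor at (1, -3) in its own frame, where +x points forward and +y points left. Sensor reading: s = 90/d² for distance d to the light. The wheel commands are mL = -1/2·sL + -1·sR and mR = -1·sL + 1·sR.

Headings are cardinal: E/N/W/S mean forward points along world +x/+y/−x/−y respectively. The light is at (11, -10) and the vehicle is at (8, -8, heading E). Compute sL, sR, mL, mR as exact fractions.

left sensor world pos  = (9, -5); dL² = 29
right sensor world pos = (9, -11); dR² = 5
sL = 90/29 = 90/29
sR = 90/5 = 18
mL = -1/2·sL + -1·sR = -567/29
mR = -1·sL + 1·sR = 432/29

90/29 18 -567/29 432/29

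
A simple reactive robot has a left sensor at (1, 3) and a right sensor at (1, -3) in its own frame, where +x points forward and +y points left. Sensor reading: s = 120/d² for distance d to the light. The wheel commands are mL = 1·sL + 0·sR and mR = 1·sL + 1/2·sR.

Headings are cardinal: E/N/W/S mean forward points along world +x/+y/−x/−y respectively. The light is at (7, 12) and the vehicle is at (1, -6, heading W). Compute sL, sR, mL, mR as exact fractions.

12/49 60/137 12/49 3114/6713

left sensor world pos  = (0, -9); dL² = 490
right sensor world pos = (0, -3); dR² = 274
sL = 120/490 = 12/49
sR = 120/274 = 60/137
mL = 1·sL + 0·sR = 12/49
mR = 1·sL + 1/2·sR = 3114/6713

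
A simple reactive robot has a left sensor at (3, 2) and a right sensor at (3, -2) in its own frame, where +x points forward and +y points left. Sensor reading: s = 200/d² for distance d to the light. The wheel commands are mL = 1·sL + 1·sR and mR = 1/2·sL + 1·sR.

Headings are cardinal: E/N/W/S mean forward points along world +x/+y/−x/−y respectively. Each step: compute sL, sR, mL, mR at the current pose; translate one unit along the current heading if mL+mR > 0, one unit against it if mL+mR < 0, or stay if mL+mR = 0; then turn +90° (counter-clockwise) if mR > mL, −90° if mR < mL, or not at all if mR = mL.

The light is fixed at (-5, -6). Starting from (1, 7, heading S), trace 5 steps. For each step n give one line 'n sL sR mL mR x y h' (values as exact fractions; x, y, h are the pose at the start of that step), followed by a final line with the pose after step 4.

n=0: pose=(1,7,S); sL=50/41, sR=50/29; mL=3500/1189, mR=2775/1189; mL+mR=6275/1189 → advance +1; mR−mL=-25/41 → turn -1·90°
n=1: pose=(1,6,W); sL=200/109, sR=40/41; mL=12560/4469, mR=8460/4469; mL+mR=21020/4469 → advance +1; mR−mL=-100/109 → turn -1·90°
n=2: pose=(0,6,N); sL=100/117, sR=100/137; mL=25400/16029, mR=18550/16029; mL+mR=14650/5343 → advance +1; mR−mL=-50/117 → turn -1·90°
n=3: pose=(0,7,E); sL=200/289, sR=40/37; mL=18960/10693, mR=15260/10693; mL+mR=34220/10693 → advance +1; mR−mL=-100/289 → turn -1·90°
n=4: pose=(1,7,S); sL=50/41, sR=50/29; mL=3500/1189, mR=2775/1189; mL+mR=6275/1189 → advance +1; mR−mL=-25/41 → turn -1·90°

0 50/41 50/29 3500/1189 2775/1189 1 7 S
1 200/109 40/41 12560/4469 8460/4469 1 6 W
2 100/117 100/137 25400/16029 18550/16029 0 6 N
3 200/289 40/37 18960/10693 15260/10693 0 7 E
4 50/41 50/29 3500/1189 2775/1189 1 7 S
final 1 6 W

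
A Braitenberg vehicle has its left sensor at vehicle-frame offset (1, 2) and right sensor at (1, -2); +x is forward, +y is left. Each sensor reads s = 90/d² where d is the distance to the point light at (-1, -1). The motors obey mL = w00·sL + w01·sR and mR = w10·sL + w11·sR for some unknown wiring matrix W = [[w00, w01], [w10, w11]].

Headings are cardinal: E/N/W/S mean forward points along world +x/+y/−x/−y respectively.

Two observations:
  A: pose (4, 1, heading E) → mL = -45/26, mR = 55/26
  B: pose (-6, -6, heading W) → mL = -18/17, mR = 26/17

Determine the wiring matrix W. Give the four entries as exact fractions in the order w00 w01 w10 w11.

obs A: pose=(4,1,E) → sL=45/26, sR=5/2, mL=-45/26, mR=55/26
obs B: pose=(-6,-6,W) → sL=18/17, sR=2, mL=-18/17, mR=26/17
sensor matrix S = [[45/26, 5/2], [18/17, 2]]; det S = 180/221
solve [mL_A; mL_B] = S·[w00; w01] and [mR_A; mR_B] = S·[w10; w11]:
  w00 = -1, w01 = 0, w10 = 1/2, w11 = 1/2

-1 0 1/2 1/2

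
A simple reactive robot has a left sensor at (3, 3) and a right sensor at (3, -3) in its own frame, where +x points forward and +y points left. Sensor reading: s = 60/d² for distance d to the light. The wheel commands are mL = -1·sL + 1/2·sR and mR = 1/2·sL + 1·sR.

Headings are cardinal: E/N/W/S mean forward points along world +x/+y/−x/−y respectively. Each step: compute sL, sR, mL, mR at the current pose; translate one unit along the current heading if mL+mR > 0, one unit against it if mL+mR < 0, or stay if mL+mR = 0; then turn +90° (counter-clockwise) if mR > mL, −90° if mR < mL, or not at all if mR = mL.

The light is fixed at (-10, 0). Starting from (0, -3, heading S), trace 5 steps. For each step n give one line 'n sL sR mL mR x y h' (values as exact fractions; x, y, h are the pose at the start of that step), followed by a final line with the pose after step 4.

n=0: pose=(0,-3,S); sL=12/41, sR=12/17; mL=42/697, mR=594/697; mL+mR=636/697 → advance +1; mR−mL=552/697 → turn +1·90°
n=1: pose=(0,-4,E); sL=6/17, sR=30/109; mL=-399/1853, mR=837/1853; mL+mR=438/1853 → advance +1; mR−mL=1236/1853 → turn +1·90°
n=2: pose=(1,-4,N); sL=12/13, sR=60/197; mL=-1974/2561, mR=1962/2561; mL+mR=-12/2561 → advance -1; mR−mL=3936/2561 → turn +1·90°
n=3: pose=(1,-5,W); sL=15/32, sR=15/17; mL=-15/544, mR=1215/1088; mL+mR=1185/1088 → advance +1; mR−mL=1245/1088 → turn +1·90°
n=4: pose=(0,-5,S); sL=60/233, sR=60/113; mL=210/26329, mR=17370/26329; mL+mR=17580/26329 → advance +1; mR−mL=17160/26329 → turn +1·90°

0 12/41 12/17 42/697 594/697 0 -3 S
1 6/17 30/109 -399/1853 837/1853 0 -4 E
2 12/13 60/197 -1974/2561 1962/2561 1 -4 N
3 15/32 15/17 -15/544 1215/1088 1 -5 W
4 60/233 60/113 210/26329 17370/26329 0 -5 S
final 0 -6 E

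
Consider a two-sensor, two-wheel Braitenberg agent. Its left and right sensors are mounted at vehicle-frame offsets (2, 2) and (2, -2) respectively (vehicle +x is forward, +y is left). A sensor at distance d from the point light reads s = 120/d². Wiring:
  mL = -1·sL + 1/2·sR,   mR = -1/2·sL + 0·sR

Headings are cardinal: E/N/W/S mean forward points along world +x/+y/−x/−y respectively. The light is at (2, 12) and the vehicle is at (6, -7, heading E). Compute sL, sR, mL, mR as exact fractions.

left sensor world pos  = (8, -5); dL² = 325
right sensor world pos = (8, -9); dR² = 477
sL = 120/325 = 24/65
sR = 120/477 = 40/159
mL = -1·sL + 1/2·sR = -2516/10335
mR = -1/2·sL + 0·sR = -12/65

24/65 40/159 -2516/10335 -12/65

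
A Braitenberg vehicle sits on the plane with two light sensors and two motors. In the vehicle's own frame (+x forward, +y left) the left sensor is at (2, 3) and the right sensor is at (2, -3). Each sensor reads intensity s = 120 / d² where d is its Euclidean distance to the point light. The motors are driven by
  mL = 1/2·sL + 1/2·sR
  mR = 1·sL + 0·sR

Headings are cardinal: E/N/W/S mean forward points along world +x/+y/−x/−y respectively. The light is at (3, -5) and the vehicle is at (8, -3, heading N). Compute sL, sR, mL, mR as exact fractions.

6 3/2 15/4 6

left sensor world pos  = (5, -1); dL² = 20
right sensor world pos = (11, -1); dR² = 80
sL = 120/20 = 6
sR = 120/80 = 3/2
mL = 1/2·sL + 1/2·sR = 15/4
mR = 1·sL + 0·sR = 6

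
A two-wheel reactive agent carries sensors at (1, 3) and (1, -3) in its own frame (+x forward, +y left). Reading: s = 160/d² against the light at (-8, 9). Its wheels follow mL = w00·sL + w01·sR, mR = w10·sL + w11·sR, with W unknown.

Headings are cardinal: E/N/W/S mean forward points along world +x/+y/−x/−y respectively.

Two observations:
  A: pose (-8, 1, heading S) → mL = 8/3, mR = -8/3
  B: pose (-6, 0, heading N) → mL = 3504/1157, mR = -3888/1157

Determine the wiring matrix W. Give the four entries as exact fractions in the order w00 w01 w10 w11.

1/2 1 -1 -1/2

obs A: pose=(-8,1,S) → sL=16/9, sR=16/9, mL=8/3, mR=-8/3
obs B: pose=(-6,0,N) → sL=32/13, sR=160/89, mL=3504/1157, mR=-3888/1157
sensor matrix S = [[16/9, 16/9], [32/13, 160/89]]; det S = -4096/3471
solve [mL_A; mL_B] = S·[w00; w01] and [mR_A; mR_B] = S·[w10; w11]:
  w00 = 1/2, w01 = 1, w10 = -1, w11 = -1/2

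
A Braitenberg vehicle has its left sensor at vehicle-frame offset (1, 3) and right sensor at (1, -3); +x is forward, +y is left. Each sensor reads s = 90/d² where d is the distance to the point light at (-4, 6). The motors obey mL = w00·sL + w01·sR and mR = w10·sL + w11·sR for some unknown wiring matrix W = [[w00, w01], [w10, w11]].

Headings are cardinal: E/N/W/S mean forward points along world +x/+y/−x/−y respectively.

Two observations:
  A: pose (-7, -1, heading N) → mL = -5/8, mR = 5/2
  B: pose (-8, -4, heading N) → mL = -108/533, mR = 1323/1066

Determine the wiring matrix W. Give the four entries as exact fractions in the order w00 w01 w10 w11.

obs A: pose=(-7,-1,N) → sL=5/4, sR=5/2, mL=-5/8, mR=5/2
obs B: pose=(-8,-4,N) → sL=9/13, sR=45/41, mL=-108/533, mR=1323/1066
sensor matrix S = [[5/4, 5/2], [9/13, 45/41]]; det S = -765/2132
solve [mL_A; mL_B] = S·[w00; w01] and [mR_A; mR_B] = S·[w10; w11]:
  w00 = 1/2, w01 = -1/2, w10 = 1, w11 = 1/2

1/2 -1/2 1 1/2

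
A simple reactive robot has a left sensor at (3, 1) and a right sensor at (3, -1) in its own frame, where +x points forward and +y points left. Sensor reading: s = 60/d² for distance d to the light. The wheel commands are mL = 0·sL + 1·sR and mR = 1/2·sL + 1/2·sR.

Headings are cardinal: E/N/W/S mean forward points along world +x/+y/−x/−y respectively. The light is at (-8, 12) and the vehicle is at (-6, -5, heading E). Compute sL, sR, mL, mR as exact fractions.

left sensor world pos  = (-3, -4); dL² = 281
right sensor world pos = (-3, -6); dR² = 349
sL = 60/281 = 60/281
sR = 60/349 = 60/349
mL = 0·sL + 1·sR = 60/349
mR = 1/2·sL + 1/2·sR = 18900/98069

60/281 60/349 60/349 18900/98069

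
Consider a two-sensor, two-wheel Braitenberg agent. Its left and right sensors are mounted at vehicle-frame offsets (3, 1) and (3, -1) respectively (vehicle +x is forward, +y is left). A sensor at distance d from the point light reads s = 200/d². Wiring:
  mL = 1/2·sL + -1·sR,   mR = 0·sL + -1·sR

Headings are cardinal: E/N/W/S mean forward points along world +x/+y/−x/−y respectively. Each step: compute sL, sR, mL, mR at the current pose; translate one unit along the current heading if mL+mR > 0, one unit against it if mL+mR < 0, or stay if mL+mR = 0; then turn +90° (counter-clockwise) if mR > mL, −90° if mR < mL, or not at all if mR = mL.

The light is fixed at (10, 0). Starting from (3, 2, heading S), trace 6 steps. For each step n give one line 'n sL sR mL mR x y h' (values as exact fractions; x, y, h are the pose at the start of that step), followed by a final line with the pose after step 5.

0 200/37 40/13 -180/481 -40/13 3 2 S
1 25/13 50/29 -575/754 -50/29 3 3 W
2 40/17 200/61 -2180/1037 -200/61 4 3 N
3 100/9 20 -130/9 -20 4 2 E
4 200/37 40/13 -180/481 -40/13 3 2 S
5 25/13 50/29 -575/754 -50/29 3 3 W
final 4 3 N

n=0: pose=(3,2,S); sL=200/37, sR=40/13; mL=-180/481, mR=-40/13; mL+mR=-1660/481 → advance -1; mR−mL=-100/37 → turn -1·90°
n=1: pose=(3,3,W); sL=25/13, sR=50/29; mL=-575/754, mR=-50/29; mL+mR=-1875/754 → advance -1; mR−mL=-25/26 → turn -1·90°
n=2: pose=(4,3,N); sL=40/17, sR=200/61; mL=-2180/1037, mR=-200/61; mL+mR=-5580/1037 → advance -1; mR−mL=-20/17 → turn -1·90°
n=3: pose=(4,2,E); sL=100/9, sR=20; mL=-130/9, mR=-20; mL+mR=-310/9 → advance -1; mR−mL=-50/9 → turn -1·90°
n=4: pose=(3,2,S); sL=200/37, sR=40/13; mL=-180/481, mR=-40/13; mL+mR=-1660/481 → advance -1; mR−mL=-100/37 → turn -1·90°
n=5: pose=(3,3,W); sL=25/13, sR=50/29; mL=-575/754, mR=-50/29; mL+mR=-1875/754 → advance -1; mR−mL=-25/26 → turn -1·90°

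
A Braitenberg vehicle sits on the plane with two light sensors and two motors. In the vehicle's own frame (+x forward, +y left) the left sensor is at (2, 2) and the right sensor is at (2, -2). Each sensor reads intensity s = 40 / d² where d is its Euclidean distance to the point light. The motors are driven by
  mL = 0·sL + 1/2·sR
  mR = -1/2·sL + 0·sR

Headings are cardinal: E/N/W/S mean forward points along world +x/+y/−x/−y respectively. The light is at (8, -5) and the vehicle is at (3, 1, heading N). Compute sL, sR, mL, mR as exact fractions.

left sensor world pos  = (1, 3); dL² = 113
right sensor world pos = (5, 3); dR² = 73
sL = 40/113 = 40/113
sR = 40/73 = 40/73
mL = 0·sL + 1/2·sR = 20/73
mR = -1/2·sL + 0·sR = -20/113

40/113 40/73 20/73 -20/113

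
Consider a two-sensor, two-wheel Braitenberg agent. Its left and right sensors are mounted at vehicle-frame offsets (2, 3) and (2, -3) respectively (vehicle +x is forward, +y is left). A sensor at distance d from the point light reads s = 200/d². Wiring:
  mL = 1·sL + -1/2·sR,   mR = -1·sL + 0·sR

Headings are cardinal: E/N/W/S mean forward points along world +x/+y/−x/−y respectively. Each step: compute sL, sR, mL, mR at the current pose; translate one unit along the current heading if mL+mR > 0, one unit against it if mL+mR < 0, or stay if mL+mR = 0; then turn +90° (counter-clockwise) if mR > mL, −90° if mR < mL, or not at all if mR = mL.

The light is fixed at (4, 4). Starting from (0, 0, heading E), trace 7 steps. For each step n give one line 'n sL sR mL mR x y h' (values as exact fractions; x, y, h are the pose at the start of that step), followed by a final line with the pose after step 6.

n=0: pose=(0,0,E); sL=40, sR=200/53; mL=2020/53, mR=-40; mL+mR=-100/53 → advance -1; mR−mL=-4140/53 → turn -1·90°
n=1: pose=(-1,0,S); sL=5, sR=2; mL=4, mR=-5; mL+mR=-1 → advance -1; mR−mL=-9 → turn -1·90°
n=2: pose=(-1,1,W); sL=40/17, sR=200/49; mL=260/833, mR=-40/17; mL+mR=-100/49 → advance -1; mR−mL=-2220/833 → turn -1·90°
n=3: pose=(0,1,N); sL=4, sR=100; mL=-46, mR=-4; mL+mR=-50 → advance -1; mR−mL=42 → turn +1·90°
n=4: pose=(0,0,W); sL=40/17, sR=200/37; mL=-220/629, mR=-40/17; mL+mR=-100/37 → advance -1; mR−mL=-1260/629 → turn -1·90°
n=5: pose=(1,0,N); sL=5, sR=50; mL=-20, mR=-5; mL+mR=-25 → advance -1; mR−mL=15 → turn +1·90°
n=6: pose=(1,-1,W); sL=200/89, sR=200/29; mL=-3100/2581, mR=-200/89; mL+mR=-100/29 → advance -1; mR−mL=-2700/2581 → turn -1·90°

0 40 200/53 2020/53 -40 0 0 E
1 5 2 4 -5 -1 0 S
2 40/17 200/49 260/833 -40/17 -1 1 W
3 4 100 -46 -4 0 1 N
4 40/17 200/37 -220/629 -40/17 0 0 W
5 5 50 -20 -5 1 0 N
6 200/89 200/29 -3100/2581 -200/89 1 -1 W
final 2 -1 N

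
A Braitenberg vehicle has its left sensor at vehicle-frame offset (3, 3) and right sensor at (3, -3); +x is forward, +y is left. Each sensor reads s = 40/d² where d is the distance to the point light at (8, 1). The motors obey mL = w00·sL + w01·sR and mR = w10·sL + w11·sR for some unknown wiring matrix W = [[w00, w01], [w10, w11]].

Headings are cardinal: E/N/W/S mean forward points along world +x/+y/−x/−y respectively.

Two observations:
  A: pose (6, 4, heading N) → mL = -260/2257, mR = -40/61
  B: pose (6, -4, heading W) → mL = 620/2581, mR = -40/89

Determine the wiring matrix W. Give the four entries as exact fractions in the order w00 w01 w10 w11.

-1 1/2 -1 0

obs A: pose=(6,4,N) → sL=40/61, sR=40/37, mL=-260/2257, mR=-40/61
obs B: pose=(6,-4,W) → sL=40/89, sR=40/29, mL=620/2581, mR=-40/89
sensor matrix S = [[40/61, 40/37], [40/89, 40/29]]; det S = 2438400/5825317
solve [mL_A; mL_B] = S·[w00; w01] and [mR_A; mR_B] = S·[w10; w11]:
  w00 = -1, w01 = 1/2, w10 = -1, w11 = 0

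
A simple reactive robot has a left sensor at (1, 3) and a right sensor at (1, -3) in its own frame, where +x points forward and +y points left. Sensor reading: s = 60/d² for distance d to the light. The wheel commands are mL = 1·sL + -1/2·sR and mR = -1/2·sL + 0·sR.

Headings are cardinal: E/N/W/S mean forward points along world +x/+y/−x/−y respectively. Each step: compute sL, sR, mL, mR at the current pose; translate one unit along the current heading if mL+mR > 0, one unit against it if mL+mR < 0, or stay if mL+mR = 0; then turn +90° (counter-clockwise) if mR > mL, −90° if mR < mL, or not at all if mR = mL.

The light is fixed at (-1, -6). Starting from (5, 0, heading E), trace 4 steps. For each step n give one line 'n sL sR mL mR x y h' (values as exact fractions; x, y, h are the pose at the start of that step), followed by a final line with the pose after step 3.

n=0: pose=(5,0,E); sL=6/13, sR=30/29; mL=-21/377, mR=-3/13; mL+mR=-108/377 → advance -1; mR−mL=-66/377 → turn -1·90°
n=1: pose=(4,0,S); sL=60/89, sR=60/29; mL=-930/2581, mR=-30/89; mL+mR=-1800/2581 → advance -1; mR−mL=60/2581 → turn +1·90°
n=2: pose=(4,1,E); sL=15/34, sR=15/13; mL=-30/221, mR=-15/68; mL+mR=-315/884 → advance -1; mR−mL=-75/884 → turn -1·90°
n=3: pose=(3,1,S); sL=12/17, sR=60/37; mL=-66/629, mR=-6/17; mL+mR=-288/629 → advance -1; mR−mL=-156/629 → turn -1·90°

0 6/13 30/29 -21/377 -3/13 5 0 E
1 60/89 60/29 -930/2581 -30/89 4 0 S
2 15/34 15/13 -30/221 -15/68 4 1 E
3 12/17 60/37 -66/629 -6/17 3 1 S
final 3 2 W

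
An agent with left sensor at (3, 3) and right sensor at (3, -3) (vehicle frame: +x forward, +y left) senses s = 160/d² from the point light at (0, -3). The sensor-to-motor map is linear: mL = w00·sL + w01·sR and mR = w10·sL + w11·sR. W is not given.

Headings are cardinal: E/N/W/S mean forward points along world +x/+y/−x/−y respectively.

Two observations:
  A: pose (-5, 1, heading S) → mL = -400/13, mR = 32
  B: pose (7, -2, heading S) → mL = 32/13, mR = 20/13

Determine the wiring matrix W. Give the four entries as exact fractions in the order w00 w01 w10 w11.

obs A: pose=(-5,1,S) → sL=32, sR=32/13, mL=-400/13, mR=32
obs B: pose=(7,-2,S) → sL=20/13, sR=8, mL=32/13, mR=20/13
sensor matrix S = [[32, 32/13], [20/13, 8]]; det S = 42624/169
solve [mL_A; mL_B] = S·[w00; w01] and [mR_A; mR_B] = S·[w10; w11]:
  w00 = -1, w01 = 1/2, w10 = 1, w11 = 0

-1 1/2 1 0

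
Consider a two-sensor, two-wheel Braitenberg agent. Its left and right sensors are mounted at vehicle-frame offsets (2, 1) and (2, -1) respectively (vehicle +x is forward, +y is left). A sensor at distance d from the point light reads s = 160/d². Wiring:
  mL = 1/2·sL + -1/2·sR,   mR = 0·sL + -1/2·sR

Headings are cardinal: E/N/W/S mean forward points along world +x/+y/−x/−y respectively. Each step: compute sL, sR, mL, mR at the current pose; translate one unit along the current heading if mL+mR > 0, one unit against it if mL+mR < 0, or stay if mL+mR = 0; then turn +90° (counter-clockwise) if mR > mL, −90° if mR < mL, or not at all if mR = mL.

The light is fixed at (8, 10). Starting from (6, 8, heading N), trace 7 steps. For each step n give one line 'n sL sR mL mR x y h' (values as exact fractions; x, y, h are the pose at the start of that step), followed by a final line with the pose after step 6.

n=0: pose=(6,8,N); sL=160/9, sR=160; mL=-640/9, mR=-80; mL+mR=-1360/9 → advance -1; mR−mL=-80/9 → turn -1·90°
n=1: pose=(6,7,E); sL=40, sR=10; mL=15, mR=-5; mL+mR=10 → advance +1; mR−mL=-20 → turn -1·90°
n=2: pose=(7,7,S); sL=32/5, sR=160/29; mL=64/145, mR=-80/29; mL+mR=-336/145 → advance -1; mR−mL=-16/5 → turn -1·90°
n=3: pose=(7,8,W); sL=80/9, sR=16; mL=-32/9, mR=-8; mL+mR=-104/9 → advance -1; mR−mL=-40/9 → turn -1·90°
n=4: pose=(8,8,N); sL=160, sR=160; mL=0, mR=-80; mL+mR=-80 → advance -1; mR−mL=-80 → turn -1·90°
n=5: pose=(8,7,E); sL=20, sR=8; mL=6, mR=-4; mL+mR=2 → advance +1; mR−mL=-10 → turn -1·90°
n=6: pose=(9,7,S); sL=160/29, sR=32/5; mL=-64/145, mR=-16/5; mL+mR=-528/145 → advance -1; mR−mL=-80/29 → turn -1·90°

0 160/9 160 -640/9 -80 6 8 N
1 40 10 15 -5 6 7 E
2 32/5 160/29 64/145 -80/29 7 7 S
3 80/9 16 -32/9 -8 7 8 W
4 160 160 0 -80 8 8 N
5 20 8 6 -4 8 7 E
6 160/29 32/5 -64/145 -16/5 9 7 S
final 9 8 W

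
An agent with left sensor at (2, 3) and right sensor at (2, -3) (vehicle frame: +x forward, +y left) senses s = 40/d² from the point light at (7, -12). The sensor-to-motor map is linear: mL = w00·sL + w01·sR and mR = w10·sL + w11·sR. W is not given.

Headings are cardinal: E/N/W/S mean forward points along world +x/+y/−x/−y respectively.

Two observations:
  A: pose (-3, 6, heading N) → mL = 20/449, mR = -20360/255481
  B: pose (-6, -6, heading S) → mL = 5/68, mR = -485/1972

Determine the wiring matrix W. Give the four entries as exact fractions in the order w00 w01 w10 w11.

0 1/2 -1/2 -1/2

obs A: pose=(-3,6,N) → sL=40/569, sR=40/449, mL=20/449, mR=-20360/255481
obs B: pose=(-6,-6,S) → sL=10/29, sR=5/34, mL=5/68, mR=-485/1972
sensor matrix S = [[40/569, 40/449], [10/29, 5/34]]; det S = -2567100/125952133
solve [mL_A; mL_B] = S·[w00; w01] and [mR_A; mR_B] = S·[w10; w11]:
  w00 = 0, w01 = 1/2, w10 = -1/2, w11 = -1/2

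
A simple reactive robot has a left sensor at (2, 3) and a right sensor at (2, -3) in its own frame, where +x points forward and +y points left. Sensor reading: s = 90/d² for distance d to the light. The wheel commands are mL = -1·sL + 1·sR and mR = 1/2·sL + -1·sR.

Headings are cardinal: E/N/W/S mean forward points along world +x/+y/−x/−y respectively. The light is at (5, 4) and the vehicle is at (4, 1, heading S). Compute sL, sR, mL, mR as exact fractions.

left sensor world pos  = (7, -1); dL² = 29
right sensor world pos = (1, -1); dR² = 41
sL = 90/29 = 90/29
sR = 90/41 = 90/41
mL = -1·sL + 1·sR = -1080/1189
mR = 1/2·sL + -1·sR = -765/1189

90/29 90/41 -1080/1189 -765/1189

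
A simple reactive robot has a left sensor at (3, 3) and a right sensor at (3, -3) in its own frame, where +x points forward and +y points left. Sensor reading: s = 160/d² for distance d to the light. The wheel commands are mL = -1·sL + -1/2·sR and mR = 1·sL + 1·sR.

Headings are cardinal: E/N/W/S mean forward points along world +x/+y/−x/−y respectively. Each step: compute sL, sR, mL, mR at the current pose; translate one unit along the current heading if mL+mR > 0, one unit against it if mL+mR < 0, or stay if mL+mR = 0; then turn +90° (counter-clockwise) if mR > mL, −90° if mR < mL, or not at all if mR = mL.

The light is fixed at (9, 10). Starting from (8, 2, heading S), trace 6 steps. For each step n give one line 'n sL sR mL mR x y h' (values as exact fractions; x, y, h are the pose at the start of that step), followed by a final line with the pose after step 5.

0 32/25 160/137 -6384/3425 8384/3425 8 2 S
1 4 40/37 -168/37 188/37 8 1 E
2 32/9 32/9 -16/3 64/9 9 1 N
3 16/13 80/17 -792/221 1312/221 9 2 W
4 32/25 160/137 -6384/3425 8384/3425 8 2 S
5 4 40/37 -168/37 188/37 8 1 E
final 9 1 N

n=0: pose=(8,2,S); sL=32/25, sR=160/137; mL=-6384/3425, mR=8384/3425; mL+mR=80/137 → advance +1; mR−mL=14768/3425 → turn +1·90°
n=1: pose=(8,1,E); sL=4, sR=40/37; mL=-168/37, mR=188/37; mL+mR=20/37 → advance +1; mR−mL=356/37 → turn +1·90°
n=2: pose=(9,1,N); sL=32/9, sR=32/9; mL=-16/3, mR=64/9; mL+mR=16/9 → advance +1; mR−mL=112/9 → turn +1·90°
n=3: pose=(9,2,W); sL=16/13, sR=80/17; mL=-792/221, mR=1312/221; mL+mR=40/17 → advance +1; mR−mL=2104/221 → turn +1·90°
n=4: pose=(8,2,S); sL=32/25, sR=160/137; mL=-6384/3425, mR=8384/3425; mL+mR=80/137 → advance +1; mR−mL=14768/3425 → turn +1·90°
n=5: pose=(8,1,E); sL=4, sR=40/37; mL=-168/37, mR=188/37; mL+mR=20/37 → advance +1; mR−mL=356/37 → turn +1·90°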